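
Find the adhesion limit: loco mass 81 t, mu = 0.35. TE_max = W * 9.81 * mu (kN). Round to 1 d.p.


TE_max = W * g * mu
TE_max = 81 * 9.81 * 0.35
TE_max = 794.61 * 0.35
TE_max = 278.1 kN

278.1


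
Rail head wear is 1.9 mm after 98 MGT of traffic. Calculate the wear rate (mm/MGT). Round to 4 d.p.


Wear rate = total wear / cumulative tonnage
Rate = 1.9 / 98
Rate = 0.0194 mm/MGT

0.0194


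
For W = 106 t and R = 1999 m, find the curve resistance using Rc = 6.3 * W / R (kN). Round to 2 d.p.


Rc = 6.3 * W / R
Rc = 6.3 * 106 / 1999
Rc = 667.8 / 1999
Rc = 0.33 kN

0.33


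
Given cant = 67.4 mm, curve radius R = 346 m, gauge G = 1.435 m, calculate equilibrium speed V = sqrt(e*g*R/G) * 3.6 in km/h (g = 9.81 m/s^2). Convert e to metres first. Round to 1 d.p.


Convert cant: e = 67.4 mm = 0.0674 m
V_ms = sqrt(0.0674 * 9.81 * 346 / 1.435)
V_ms = sqrt(159.42378) = 12.6263 m/s
V = 12.6263 * 3.6 = 45.5 km/h

45.5


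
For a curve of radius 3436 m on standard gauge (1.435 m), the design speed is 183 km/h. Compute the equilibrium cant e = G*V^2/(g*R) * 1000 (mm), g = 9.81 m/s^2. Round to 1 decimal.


Convert speed: V = 183 / 3.6 = 50.8333 m/s
Apply formula: e = 1.435 * 50.8333^2 / (9.81 * 3436)
e = 1.435 * 2584.0278 / 33707.16
e = 0.110009 m = 110.0 mm

110.0


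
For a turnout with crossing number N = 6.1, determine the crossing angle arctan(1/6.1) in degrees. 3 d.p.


1/N = 1/6.1 = 0.163934
angle = arctan(0.163934) = 0.162489 rad
angle = 0.162489 * 180/pi = 9.310 degrees

9.310


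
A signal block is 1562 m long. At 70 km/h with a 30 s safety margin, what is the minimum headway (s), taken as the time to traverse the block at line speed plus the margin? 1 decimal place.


V = 70 / 3.6 = 19.4444 m/s
Block traversal time = 1562 / 19.4444 = 80.3314 s
Headway = 80.3314 + 30
Headway = 110.3 s

110.3


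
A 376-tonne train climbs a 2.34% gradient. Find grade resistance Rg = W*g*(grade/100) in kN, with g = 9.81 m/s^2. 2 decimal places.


Rg = W * 9.81 * grade / 100
Rg = 376 * 9.81 * 2.34 / 100
Rg = 3688.56 * 0.0234
Rg = 86.31 kN

86.31


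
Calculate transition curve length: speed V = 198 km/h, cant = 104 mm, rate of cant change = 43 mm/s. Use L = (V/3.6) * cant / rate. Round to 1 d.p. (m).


Convert speed: V = 198 / 3.6 = 55.0 m/s
L = 55.0 * 104 / 43
L = 5720.0 / 43
L = 133.0 m

133.0


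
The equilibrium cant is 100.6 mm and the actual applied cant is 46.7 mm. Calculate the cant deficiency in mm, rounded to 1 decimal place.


Cant deficiency = equilibrium cant - actual cant
CD = 100.6 - 46.7
CD = 53.9 mm

53.9


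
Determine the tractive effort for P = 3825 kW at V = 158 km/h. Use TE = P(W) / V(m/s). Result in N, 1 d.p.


Convert: P = 3825 kW = 3825000 W
V = 158 / 3.6 = 43.8889 m/s
TE = 3825000 / 43.8889
TE = 87151.9 N

87151.9


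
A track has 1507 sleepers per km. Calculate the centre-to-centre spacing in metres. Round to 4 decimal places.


Spacing = 1000 m / number of sleepers
Spacing = 1000 / 1507
Spacing = 0.6636 m

0.6636


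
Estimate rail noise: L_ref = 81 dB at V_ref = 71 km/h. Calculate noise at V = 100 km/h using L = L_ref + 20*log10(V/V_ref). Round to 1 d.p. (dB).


V/V_ref = 100 / 71 = 1.408451
log10(1.408451) = 0.148742
20 * 0.148742 = 2.9748
L = 81 + 2.9748 = 84.0 dB

84.0


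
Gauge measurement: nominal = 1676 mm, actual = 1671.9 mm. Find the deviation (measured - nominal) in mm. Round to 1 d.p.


Deviation = measured - nominal
Deviation = 1671.9 - 1676
Deviation = -4.1 mm

-4.1


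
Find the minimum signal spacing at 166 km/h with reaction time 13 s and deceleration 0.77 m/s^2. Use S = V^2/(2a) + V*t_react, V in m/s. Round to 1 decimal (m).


V = 166 / 3.6 = 46.1111 m/s
Braking distance = 46.1111^2 / (2*0.77) = 1380.6718 m
Sighting distance = 46.1111 * 13 = 599.4444 m
S = 1380.6718 + 599.4444 = 1980.1 m

1980.1


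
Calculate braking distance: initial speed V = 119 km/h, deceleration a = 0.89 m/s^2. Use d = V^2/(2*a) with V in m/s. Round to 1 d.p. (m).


Convert speed: V = 119 / 3.6 = 33.0556 m/s
V^2 = 1092.6698
d = 1092.6698 / (2 * 0.89)
d = 1092.6698 / 1.78
d = 613.9 m

613.9


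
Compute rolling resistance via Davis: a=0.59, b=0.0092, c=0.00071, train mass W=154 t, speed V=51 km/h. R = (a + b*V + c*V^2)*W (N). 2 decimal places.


b*V = 0.0092 * 51 = 0.4692
c*V^2 = 0.00071 * 2601 = 1.84671
R_per_t = 0.59 + 0.4692 + 1.84671 = 2.90591 N/t
R_total = 2.90591 * 154 = 447.51 N

447.51


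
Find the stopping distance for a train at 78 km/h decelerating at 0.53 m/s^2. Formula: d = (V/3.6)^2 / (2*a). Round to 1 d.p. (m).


Convert speed: V = 78 / 3.6 = 21.6667 m/s
V^2 = 469.4444
d = 469.4444 / (2 * 0.53)
d = 469.4444 / 1.06
d = 442.9 m

442.9


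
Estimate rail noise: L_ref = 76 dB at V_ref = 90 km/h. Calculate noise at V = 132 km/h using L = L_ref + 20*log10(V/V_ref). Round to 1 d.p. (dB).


V/V_ref = 132 / 90 = 1.466667
log10(1.466667) = 0.166331
20 * 0.166331 = 3.3266
L = 76 + 3.3266 = 79.3 dB

79.3


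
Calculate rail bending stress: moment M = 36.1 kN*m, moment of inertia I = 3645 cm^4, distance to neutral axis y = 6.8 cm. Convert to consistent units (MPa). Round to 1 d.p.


Convert units:
M = 36.1 kN*m = 36100000 N*mm
y = 6.8 cm = 68 mm
I = 3645 cm^4 = 36450000 mm^4
sigma = 36100000 * 68 / 36450000
sigma = 67.3 MPa

67.3


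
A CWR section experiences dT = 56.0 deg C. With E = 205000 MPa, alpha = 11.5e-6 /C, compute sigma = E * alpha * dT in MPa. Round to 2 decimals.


sigma = E * alpha * dT
sigma = 205000 * 11.5e-6 * 56.0
sigma = 2.3575 * 56.0
sigma = 132.02 MPa

132.02


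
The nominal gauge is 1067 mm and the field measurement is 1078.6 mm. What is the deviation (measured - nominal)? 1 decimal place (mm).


Deviation = measured - nominal
Deviation = 1078.6 - 1067
Deviation = 11.6 mm

11.6


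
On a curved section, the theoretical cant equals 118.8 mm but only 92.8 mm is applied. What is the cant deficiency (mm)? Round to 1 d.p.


Cant deficiency = equilibrium cant - actual cant
CD = 118.8 - 92.8
CD = 26.0 mm

26.0


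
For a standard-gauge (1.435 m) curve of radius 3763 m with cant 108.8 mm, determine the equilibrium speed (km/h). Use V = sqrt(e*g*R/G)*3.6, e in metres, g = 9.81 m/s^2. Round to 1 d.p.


Convert cant: e = 108.8 mm = 0.1088 m
V_ms = sqrt(0.1088 * 9.81 * 3763 / 1.435)
V_ms = sqrt(2798.853843) = 52.9042 m/s
V = 52.9042 * 3.6 = 190.5 km/h

190.5


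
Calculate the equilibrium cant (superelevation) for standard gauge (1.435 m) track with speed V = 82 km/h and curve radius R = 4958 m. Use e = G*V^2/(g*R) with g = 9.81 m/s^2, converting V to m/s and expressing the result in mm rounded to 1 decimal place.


Convert speed: V = 82 / 3.6 = 22.7778 m/s
Apply formula: e = 1.435 * 22.7778^2 / (9.81 * 4958)
e = 1.435 * 518.8272 / 48637.98
e = 0.015307 m = 15.3 mm

15.3


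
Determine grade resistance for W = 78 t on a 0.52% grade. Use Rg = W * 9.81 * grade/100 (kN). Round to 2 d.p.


Rg = W * 9.81 * grade / 100
Rg = 78 * 9.81 * 0.52 / 100
Rg = 765.18 * 0.0052
Rg = 3.98 kN

3.98


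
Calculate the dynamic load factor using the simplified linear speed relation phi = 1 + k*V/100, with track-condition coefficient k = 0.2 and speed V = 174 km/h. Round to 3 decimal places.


phi = 1 + k * V / 100
phi = 1 + 0.2 * 174 / 100
phi = 1 + 0.348
phi = 1.348

1.348


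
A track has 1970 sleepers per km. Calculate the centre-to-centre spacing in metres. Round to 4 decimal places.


Spacing = 1000 m / number of sleepers
Spacing = 1000 / 1970
Spacing = 0.5076 m

0.5076


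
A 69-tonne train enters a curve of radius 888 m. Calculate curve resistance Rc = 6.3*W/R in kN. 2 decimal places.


Rc = 6.3 * W / R
Rc = 6.3 * 69 / 888
Rc = 434.7 / 888
Rc = 0.49 kN

0.49


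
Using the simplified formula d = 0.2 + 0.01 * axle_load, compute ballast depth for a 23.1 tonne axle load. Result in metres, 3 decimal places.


d = 0.2 + 0.01 * 23.1
d = 0.2 + 0.231
d = 0.431 m

0.431


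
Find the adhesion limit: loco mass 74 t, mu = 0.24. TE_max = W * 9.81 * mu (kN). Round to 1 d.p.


TE_max = W * g * mu
TE_max = 74 * 9.81 * 0.24
TE_max = 725.94 * 0.24
TE_max = 174.2 kN

174.2


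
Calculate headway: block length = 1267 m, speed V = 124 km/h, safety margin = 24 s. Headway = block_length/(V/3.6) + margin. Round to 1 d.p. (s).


V = 124 / 3.6 = 34.4444 m/s
Block traversal time = 1267 / 34.4444 = 36.7839 s
Headway = 36.7839 + 24
Headway = 60.8 s

60.8


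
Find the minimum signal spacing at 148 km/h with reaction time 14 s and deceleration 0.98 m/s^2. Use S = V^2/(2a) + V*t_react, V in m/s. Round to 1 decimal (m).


V = 148 / 3.6 = 41.1111 m/s
Braking distance = 41.1111^2 / (2*0.98) = 862.3079 m
Sighting distance = 41.1111 * 14 = 575.5556 m
S = 862.3079 + 575.5556 = 1437.9 m

1437.9


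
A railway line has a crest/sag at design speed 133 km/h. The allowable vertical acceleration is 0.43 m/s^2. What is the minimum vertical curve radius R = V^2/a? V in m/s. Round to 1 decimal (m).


Convert speed: V = 133 / 3.6 = 36.9444 m/s
V^2 = 1364.892 m^2/s^2
R_v = 1364.892 / 0.43
R_v = 3174.2 m

3174.2


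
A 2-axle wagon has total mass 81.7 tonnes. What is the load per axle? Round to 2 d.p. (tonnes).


Load per axle = total weight / number of axles
Load = 81.7 / 2
Load = 40.85 tonnes

40.85


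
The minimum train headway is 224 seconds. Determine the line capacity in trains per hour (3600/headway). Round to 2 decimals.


Capacity = 3600 / headway
Capacity = 3600 / 224
Capacity = 16.07 trains/hour

16.07


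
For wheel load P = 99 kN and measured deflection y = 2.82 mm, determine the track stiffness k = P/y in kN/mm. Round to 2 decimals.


Track stiffness k = P / y
k = 99 / 2.82
k = 35.11 kN/mm

35.11


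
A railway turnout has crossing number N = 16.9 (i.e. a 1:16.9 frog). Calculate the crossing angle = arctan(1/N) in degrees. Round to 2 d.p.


1/N = 1/16.9 = 0.059172
angle = arctan(0.059172) = 0.059103 rad
angle = 0.059103 * 180/pi = 3.39 degrees

3.39


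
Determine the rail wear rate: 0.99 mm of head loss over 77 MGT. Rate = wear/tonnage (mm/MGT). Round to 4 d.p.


Wear rate = total wear / cumulative tonnage
Rate = 0.99 / 77
Rate = 0.0129 mm/MGT

0.0129


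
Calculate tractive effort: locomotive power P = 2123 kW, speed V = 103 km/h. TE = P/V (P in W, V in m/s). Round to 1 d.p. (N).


Convert: P = 2123 kW = 2123000 W
V = 103 / 3.6 = 28.6111 m/s
TE = 2123000 / 28.6111
TE = 74201.9 N

74201.9


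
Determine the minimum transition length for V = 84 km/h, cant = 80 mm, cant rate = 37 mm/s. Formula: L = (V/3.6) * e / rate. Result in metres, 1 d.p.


Convert speed: V = 84 / 3.6 = 23.3333 m/s
L = 23.3333 * 80 / 37
L = 1866.6667 / 37
L = 50.5 m

50.5


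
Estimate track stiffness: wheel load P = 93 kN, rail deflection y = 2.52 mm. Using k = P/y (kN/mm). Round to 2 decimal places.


Track stiffness k = P / y
k = 93 / 2.52
k = 36.90 kN/mm

36.90


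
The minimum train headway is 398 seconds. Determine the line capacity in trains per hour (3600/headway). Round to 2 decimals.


Capacity = 3600 / headway
Capacity = 3600 / 398
Capacity = 9.05 trains/hour

9.05


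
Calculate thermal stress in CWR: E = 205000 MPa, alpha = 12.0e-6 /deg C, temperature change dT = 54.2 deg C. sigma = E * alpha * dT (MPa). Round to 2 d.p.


sigma = E * alpha * dT
sigma = 205000 * 12.0e-6 * 54.2
sigma = 2.46 * 54.2
sigma = 133.33 MPa

133.33


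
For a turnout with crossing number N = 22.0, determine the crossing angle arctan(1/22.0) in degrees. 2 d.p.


1/N = 1/22.0 = 0.045455
angle = arctan(0.045455) = 0.045423 rad
angle = 0.045423 * 180/pi = 2.60 degrees

2.60


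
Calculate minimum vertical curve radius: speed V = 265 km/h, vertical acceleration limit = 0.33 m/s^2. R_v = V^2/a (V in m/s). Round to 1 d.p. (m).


Convert speed: V = 265 / 3.6 = 73.6111 m/s
V^2 = 5418.5957 m^2/s^2
R_v = 5418.5957 / 0.33
R_v = 16420.0 m

16420.0


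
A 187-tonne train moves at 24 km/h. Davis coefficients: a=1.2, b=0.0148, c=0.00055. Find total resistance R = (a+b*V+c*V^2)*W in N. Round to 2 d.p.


b*V = 0.0148 * 24 = 0.3552
c*V^2 = 0.00055 * 576 = 0.3168
R_per_t = 1.2 + 0.3552 + 0.3168 = 1.872 N/t
R_total = 1.872 * 187 = 350.06 N

350.06


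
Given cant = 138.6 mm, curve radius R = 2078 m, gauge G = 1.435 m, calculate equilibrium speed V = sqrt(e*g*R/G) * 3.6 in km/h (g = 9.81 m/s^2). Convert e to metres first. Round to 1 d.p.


Convert cant: e = 138.6 mm = 0.1386 m
V_ms = sqrt(0.1386 * 9.81 * 2078 / 1.435)
V_ms = sqrt(1968.910068) = 44.3724 m/s
V = 44.3724 * 3.6 = 159.7 km/h

159.7


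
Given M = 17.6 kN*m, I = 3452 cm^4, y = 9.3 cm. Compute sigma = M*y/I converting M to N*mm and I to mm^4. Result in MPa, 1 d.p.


Convert units:
M = 17.6 kN*m = 17600000 N*mm
y = 9.3 cm = 93 mm
I = 3452 cm^4 = 34520000 mm^4
sigma = 17600000 * 93 / 34520000
sigma = 47.4 MPa

47.4


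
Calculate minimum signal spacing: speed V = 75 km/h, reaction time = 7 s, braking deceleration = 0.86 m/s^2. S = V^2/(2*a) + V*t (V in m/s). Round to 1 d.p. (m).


V = 75 / 3.6 = 20.8333 m/s
Braking distance = 20.8333^2 / (2*0.86) = 252.3417 m
Sighting distance = 20.8333 * 7 = 145.8333 m
S = 252.3417 + 145.8333 = 398.2 m

398.2


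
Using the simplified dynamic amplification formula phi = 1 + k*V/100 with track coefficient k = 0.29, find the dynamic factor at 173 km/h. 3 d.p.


phi = 1 + k * V / 100
phi = 1 + 0.29 * 173 / 100
phi = 1 + 0.5017
phi = 1.502

1.502


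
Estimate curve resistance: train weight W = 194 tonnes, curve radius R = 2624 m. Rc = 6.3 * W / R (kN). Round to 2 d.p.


Rc = 6.3 * W / R
Rc = 6.3 * 194 / 2624
Rc = 1222.2 / 2624
Rc = 0.47 kN

0.47


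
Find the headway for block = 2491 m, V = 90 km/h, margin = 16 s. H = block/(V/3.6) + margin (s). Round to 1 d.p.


V = 90 / 3.6 = 25.0 m/s
Block traversal time = 2491 / 25.0 = 99.64 s
Headway = 99.64 + 16
Headway = 115.6 s

115.6


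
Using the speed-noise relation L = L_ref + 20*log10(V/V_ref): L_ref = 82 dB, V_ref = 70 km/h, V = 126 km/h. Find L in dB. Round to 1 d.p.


V/V_ref = 126 / 70 = 1.8
log10(1.8) = 0.255273
20 * 0.255273 = 5.1055
L = 82 + 5.1055 = 87.1 dB

87.1


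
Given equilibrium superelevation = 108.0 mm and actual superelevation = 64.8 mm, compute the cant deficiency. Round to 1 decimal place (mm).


Cant deficiency = equilibrium cant - actual cant
CD = 108.0 - 64.8
CD = 43.2 mm

43.2


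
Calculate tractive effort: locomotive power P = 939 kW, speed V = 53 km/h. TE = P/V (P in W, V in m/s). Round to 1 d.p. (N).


Convert: P = 939 kW = 939000 W
V = 53 / 3.6 = 14.7222 m/s
TE = 939000 / 14.7222
TE = 63781.1 N

63781.1


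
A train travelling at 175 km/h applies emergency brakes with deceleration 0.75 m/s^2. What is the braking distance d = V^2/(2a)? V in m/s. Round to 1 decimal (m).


Convert speed: V = 175 / 3.6 = 48.6111 m/s
V^2 = 2363.0401
d = 2363.0401 / (2 * 0.75)
d = 2363.0401 / 1.5
d = 1575.4 m

1575.4


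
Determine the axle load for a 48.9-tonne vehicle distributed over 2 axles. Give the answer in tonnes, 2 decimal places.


Load per axle = total weight / number of axles
Load = 48.9 / 2
Load = 24.45 tonnes

24.45


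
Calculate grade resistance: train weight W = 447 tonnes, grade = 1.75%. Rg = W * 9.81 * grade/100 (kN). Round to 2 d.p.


Rg = W * 9.81 * grade / 100
Rg = 447 * 9.81 * 1.75 / 100
Rg = 4385.07 * 0.0175
Rg = 76.74 kN

76.74


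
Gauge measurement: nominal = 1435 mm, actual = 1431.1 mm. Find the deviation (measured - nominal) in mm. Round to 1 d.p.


Deviation = measured - nominal
Deviation = 1431.1 - 1435
Deviation = -3.9 mm

-3.9


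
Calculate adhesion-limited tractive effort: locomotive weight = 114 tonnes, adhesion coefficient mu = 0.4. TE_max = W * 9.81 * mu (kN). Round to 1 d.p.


TE_max = W * g * mu
TE_max = 114 * 9.81 * 0.4
TE_max = 1118.34 * 0.4
TE_max = 447.3 kN

447.3


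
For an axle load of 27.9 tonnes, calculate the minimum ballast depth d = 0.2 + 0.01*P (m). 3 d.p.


d = 0.2 + 0.01 * 27.9
d = 0.2 + 0.279
d = 0.479 m

0.479


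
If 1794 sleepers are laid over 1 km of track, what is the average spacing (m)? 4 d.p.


Spacing = 1000 m / number of sleepers
Spacing = 1000 / 1794
Spacing = 0.5574 m

0.5574


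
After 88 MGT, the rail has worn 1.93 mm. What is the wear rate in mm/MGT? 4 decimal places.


Wear rate = total wear / cumulative tonnage
Rate = 1.93 / 88
Rate = 0.0219 mm/MGT

0.0219


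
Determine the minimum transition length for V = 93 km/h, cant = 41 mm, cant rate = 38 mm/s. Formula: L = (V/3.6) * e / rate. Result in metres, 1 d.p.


Convert speed: V = 93 / 3.6 = 25.8333 m/s
L = 25.8333 * 41 / 38
L = 1059.1667 / 38
L = 27.9 m

27.9


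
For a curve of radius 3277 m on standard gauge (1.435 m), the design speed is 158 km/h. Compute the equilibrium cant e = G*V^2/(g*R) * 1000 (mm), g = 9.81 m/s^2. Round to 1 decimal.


Convert speed: V = 158 / 3.6 = 43.8889 m/s
Apply formula: e = 1.435 * 43.8889^2 / (9.81 * 3277)
e = 1.435 * 1926.2346 / 32147.37
e = 0.085984 m = 86.0 mm

86.0


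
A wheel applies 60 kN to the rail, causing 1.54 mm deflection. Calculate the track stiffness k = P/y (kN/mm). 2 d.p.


Track stiffness k = P / y
k = 60 / 1.54
k = 38.96 kN/mm

38.96


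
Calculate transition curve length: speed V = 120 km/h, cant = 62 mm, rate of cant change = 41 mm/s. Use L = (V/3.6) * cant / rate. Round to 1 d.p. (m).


Convert speed: V = 120 / 3.6 = 33.3333 m/s
L = 33.3333 * 62 / 41
L = 2066.6667 / 41
L = 50.4 m

50.4


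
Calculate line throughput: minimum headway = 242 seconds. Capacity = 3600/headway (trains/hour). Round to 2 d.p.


Capacity = 3600 / headway
Capacity = 3600 / 242
Capacity = 14.88 trains/hour

14.88


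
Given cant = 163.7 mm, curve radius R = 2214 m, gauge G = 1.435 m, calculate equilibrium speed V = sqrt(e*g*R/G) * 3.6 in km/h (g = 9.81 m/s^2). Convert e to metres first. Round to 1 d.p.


Convert cant: e = 163.7 mm = 0.1637 m
V_ms = sqrt(0.1637 * 9.81 * 2214 / 1.435)
V_ms = sqrt(2477.669657) = 49.7762 m/s
V = 49.7762 * 3.6 = 179.2 km/h

179.2


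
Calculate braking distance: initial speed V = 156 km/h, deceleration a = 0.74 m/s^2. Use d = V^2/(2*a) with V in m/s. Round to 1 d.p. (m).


Convert speed: V = 156 / 3.6 = 43.3333 m/s
V^2 = 1877.7778
d = 1877.7778 / (2 * 0.74)
d = 1877.7778 / 1.48
d = 1268.8 m

1268.8


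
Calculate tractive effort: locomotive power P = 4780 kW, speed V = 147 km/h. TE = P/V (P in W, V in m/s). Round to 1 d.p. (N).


Convert: P = 4780 kW = 4780000 W
V = 147 / 3.6 = 40.8333 m/s
TE = 4780000 / 40.8333
TE = 117061.2 N

117061.2


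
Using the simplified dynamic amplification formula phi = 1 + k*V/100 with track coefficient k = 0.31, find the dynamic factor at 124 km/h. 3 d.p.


phi = 1 + k * V / 100
phi = 1 + 0.31 * 124 / 100
phi = 1 + 0.3844
phi = 1.384

1.384


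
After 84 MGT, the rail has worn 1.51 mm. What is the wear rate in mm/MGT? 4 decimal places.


Wear rate = total wear / cumulative tonnage
Rate = 1.51 / 84
Rate = 0.0180 mm/MGT

0.0180


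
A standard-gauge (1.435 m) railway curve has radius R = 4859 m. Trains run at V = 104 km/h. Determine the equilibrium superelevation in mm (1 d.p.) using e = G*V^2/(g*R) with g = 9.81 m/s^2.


Convert speed: V = 104 / 3.6 = 28.8889 m/s
Apply formula: e = 1.435 * 28.8889^2 / (9.81 * 4859)
e = 1.435 * 834.5679 / 47666.79
e = 0.025125 m = 25.1 mm

25.1


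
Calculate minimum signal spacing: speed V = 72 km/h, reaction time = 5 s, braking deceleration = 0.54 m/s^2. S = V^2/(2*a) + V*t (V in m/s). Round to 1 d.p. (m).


V = 72 / 3.6 = 20.0 m/s
Braking distance = 20.0^2 / (2*0.54) = 370.3704 m
Sighting distance = 20.0 * 5 = 100.0 m
S = 370.3704 + 100.0 = 470.4 m

470.4


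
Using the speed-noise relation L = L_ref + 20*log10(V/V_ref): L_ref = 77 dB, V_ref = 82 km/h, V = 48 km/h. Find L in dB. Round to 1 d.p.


V/V_ref = 48 / 82 = 0.585366
log10(0.585366) = -0.232573
20 * -0.232573 = -4.6515
L = 77 + -4.6515 = 72.3 dB

72.3


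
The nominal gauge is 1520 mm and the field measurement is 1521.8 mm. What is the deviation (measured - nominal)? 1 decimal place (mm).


Deviation = measured - nominal
Deviation = 1521.8 - 1520
Deviation = 1.8 mm

1.8


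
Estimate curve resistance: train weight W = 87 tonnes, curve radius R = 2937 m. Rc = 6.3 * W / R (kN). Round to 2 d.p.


Rc = 6.3 * W / R
Rc = 6.3 * 87 / 2937
Rc = 548.1 / 2937
Rc = 0.19 kN

0.19


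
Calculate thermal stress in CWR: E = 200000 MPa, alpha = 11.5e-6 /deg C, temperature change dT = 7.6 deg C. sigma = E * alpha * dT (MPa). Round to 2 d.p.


sigma = E * alpha * dT
sigma = 200000 * 11.5e-6 * 7.6
sigma = 2.3 * 7.6
sigma = 17.48 MPa

17.48


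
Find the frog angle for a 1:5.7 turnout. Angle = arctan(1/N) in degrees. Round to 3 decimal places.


1/N = 1/5.7 = 0.175439
angle = arctan(0.175439) = 0.173671 rad
angle = 0.173671 * 180/pi = 9.951 degrees

9.951


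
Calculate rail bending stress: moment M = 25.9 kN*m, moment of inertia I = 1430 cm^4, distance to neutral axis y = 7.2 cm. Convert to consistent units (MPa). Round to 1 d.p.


Convert units:
M = 25.9 kN*m = 25900000 N*mm
y = 7.2 cm = 72 mm
I = 1430 cm^4 = 14300000 mm^4
sigma = 25900000 * 72 / 14300000
sigma = 130.4 MPa

130.4


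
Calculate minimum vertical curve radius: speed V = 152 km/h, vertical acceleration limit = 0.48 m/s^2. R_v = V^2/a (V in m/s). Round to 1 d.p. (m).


Convert speed: V = 152 / 3.6 = 42.2222 m/s
V^2 = 1782.716 m^2/s^2
R_v = 1782.716 / 0.48
R_v = 3714.0 m

3714.0


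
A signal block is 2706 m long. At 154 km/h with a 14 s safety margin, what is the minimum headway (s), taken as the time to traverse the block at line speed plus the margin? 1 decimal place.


V = 154 / 3.6 = 42.7778 m/s
Block traversal time = 2706 / 42.7778 = 63.2571 s
Headway = 63.2571 + 14
Headway = 77.3 s

77.3


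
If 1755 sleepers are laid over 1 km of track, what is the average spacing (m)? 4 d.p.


Spacing = 1000 m / number of sleepers
Spacing = 1000 / 1755
Spacing = 0.5698 m

0.5698


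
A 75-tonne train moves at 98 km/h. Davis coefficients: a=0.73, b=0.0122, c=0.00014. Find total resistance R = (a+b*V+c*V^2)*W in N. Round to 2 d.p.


b*V = 0.0122 * 98 = 1.1956
c*V^2 = 0.00014 * 9604 = 1.34456
R_per_t = 0.73 + 1.1956 + 1.34456 = 3.27016 N/t
R_total = 3.27016 * 75 = 245.26 N

245.26


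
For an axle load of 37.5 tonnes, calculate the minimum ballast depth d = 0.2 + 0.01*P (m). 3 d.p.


d = 0.2 + 0.01 * 37.5
d = 0.2 + 0.375
d = 0.575 m

0.575


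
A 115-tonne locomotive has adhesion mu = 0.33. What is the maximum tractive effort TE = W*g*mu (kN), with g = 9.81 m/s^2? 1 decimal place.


TE_max = W * g * mu
TE_max = 115 * 9.81 * 0.33
TE_max = 1128.15 * 0.33
TE_max = 372.3 kN

372.3


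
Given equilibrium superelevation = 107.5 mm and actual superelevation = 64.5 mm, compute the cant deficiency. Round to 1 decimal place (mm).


Cant deficiency = equilibrium cant - actual cant
CD = 107.5 - 64.5
CD = 43.0 mm

43.0


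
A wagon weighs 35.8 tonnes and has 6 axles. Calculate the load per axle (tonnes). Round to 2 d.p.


Load per axle = total weight / number of axles
Load = 35.8 / 6
Load = 5.97 tonnes

5.97


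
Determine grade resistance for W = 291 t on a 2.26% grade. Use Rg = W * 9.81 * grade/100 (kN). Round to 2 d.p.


Rg = W * 9.81 * grade / 100
Rg = 291 * 9.81 * 2.26 / 100
Rg = 2854.71 * 0.0226
Rg = 64.52 kN

64.52


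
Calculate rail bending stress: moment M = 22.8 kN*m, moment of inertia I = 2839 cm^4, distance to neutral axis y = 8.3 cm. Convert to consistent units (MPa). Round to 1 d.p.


Convert units:
M = 22.8 kN*m = 22800000 N*mm
y = 8.3 cm = 83 mm
I = 2839 cm^4 = 28390000 mm^4
sigma = 22800000 * 83 / 28390000
sigma = 66.7 MPa

66.7


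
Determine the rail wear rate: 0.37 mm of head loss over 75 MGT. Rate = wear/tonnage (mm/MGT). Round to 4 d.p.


Wear rate = total wear / cumulative tonnage
Rate = 0.37 / 75
Rate = 0.0049 mm/MGT

0.0049


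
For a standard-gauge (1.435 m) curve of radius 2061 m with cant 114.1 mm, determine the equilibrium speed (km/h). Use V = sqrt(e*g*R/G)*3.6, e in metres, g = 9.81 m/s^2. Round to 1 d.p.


Convert cant: e = 114.1 mm = 0.1141 m
V_ms = sqrt(0.1141 * 9.81 * 2061 / 1.435)
V_ms = sqrt(1607.610161) = 40.095 m/s
V = 40.095 * 3.6 = 144.3 km/h

144.3


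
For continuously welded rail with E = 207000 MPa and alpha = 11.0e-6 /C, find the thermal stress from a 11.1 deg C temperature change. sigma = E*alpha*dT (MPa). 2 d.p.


sigma = E * alpha * dT
sigma = 207000 * 11.0e-6 * 11.1
sigma = 2.277 * 11.1
sigma = 25.27 MPa

25.27


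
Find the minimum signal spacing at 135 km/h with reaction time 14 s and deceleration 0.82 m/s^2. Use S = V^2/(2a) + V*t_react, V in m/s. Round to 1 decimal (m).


V = 135 / 3.6 = 37.5 m/s
Braking distance = 37.5^2 / (2*0.82) = 857.4695 m
Sighting distance = 37.5 * 14 = 525.0 m
S = 857.4695 + 525.0 = 1382.5 m

1382.5


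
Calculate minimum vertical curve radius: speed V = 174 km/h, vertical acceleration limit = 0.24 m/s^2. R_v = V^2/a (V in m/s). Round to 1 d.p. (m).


Convert speed: V = 174 / 3.6 = 48.3333 m/s
V^2 = 2336.1111 m^2/s^2
R_v = 2336.1111 / 0.24
R_v = 9733.8 m

9733.8


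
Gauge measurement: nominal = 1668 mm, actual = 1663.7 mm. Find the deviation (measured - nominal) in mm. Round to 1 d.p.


Deviation = measured - nominal
Deviation = 1663.7 - 1668
Deviation = -4.3 mm

-4.3


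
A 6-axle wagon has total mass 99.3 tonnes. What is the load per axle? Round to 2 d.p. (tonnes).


Load per axle = total weight / number of axles
Load = 99.3 / 6
Load = 16.55 tonnes

16.55


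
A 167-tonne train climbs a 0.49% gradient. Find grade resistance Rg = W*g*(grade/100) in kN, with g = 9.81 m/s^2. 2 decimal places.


Rg = W * 9.81 * grade / 100
Rg = 167 * 9.81 * 0.49 / 100
Rg = 1638.27 * 0.0049
Rg = 8.03 kN

8.03


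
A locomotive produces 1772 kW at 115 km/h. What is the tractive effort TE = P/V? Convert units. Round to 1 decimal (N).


Convert: P = 1772 kW = 1772000 W
V = 115 / 3.6 = 31.9444 m/s
TE = 1772000 / 31.9444
TE = 55471.3 N

55471.3


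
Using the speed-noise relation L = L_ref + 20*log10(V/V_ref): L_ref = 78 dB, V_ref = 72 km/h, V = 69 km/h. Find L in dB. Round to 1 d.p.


V/V_ref = 69 / 72 = 0.958333
log10(0.958333) = -0.018483
20 * -0.018483 = -0.3697
L = 78 + -0.3697 = 77.6 dB

77.6


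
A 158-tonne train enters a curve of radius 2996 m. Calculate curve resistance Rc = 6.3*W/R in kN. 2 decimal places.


Rc = 6.3 * W / R
Rc = 6.3 * 158 / 2996
Rc = 995.4 / 2996
Rc = 0.33 kN

0.33


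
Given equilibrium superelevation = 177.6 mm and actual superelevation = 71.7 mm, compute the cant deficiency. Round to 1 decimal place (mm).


Cant deficiency = equilibrium cant - actual cant
CD = 177.6 - 71.7
CD = 105.9 mm

105.9


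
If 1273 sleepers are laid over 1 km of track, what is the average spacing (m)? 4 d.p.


Spacing = 1000 m / number of sleepers
Spacing = 1000 / 1273
Spacing = 0.7855 m

0.7855


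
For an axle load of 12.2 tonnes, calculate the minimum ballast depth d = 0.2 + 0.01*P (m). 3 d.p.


d = 0.2 + 0.01 * 12.2
d = 0.2 + 0.122
d = 0.322 m

0.322


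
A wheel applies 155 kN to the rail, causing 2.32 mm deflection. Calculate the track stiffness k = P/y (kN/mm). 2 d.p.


Track stiffness k = P / y
k = 155 / 2.32
k = 66.81 kN/mm

66.81


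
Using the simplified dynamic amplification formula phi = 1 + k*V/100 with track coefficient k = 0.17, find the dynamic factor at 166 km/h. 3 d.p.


phi = 1 + k * V / 100
phi = 1 + 0.17 * 166 / 100
phi = 1 + 0.2822
phi = 1.282

1.282


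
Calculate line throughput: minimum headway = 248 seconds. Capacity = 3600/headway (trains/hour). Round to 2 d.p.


Capacity = 3600 / headway
Capacity = 3600 / 248
Capacity = 14.52 trains/hour

14.52


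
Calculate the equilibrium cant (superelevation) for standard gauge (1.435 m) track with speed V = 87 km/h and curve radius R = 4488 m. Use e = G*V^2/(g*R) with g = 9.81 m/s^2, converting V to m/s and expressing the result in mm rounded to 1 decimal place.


Convert speed: V = 87 / 3.6 = 24.1667 m/s
Apply formula: e = 1.435 * 24.1667^2 / (9.81 * 4488)
e = 1.435 * 584.0278 / 44027.28
e = 0.019035 m = 19.0 mm

19.0


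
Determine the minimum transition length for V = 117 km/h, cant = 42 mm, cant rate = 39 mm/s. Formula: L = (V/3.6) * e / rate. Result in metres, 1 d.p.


Convert speed: V = 117 / 3.6 = 32.5 m/s
L = 32.5 * 42 / 39
L = 1365.0 / 39
L = 35.0 m

35.0


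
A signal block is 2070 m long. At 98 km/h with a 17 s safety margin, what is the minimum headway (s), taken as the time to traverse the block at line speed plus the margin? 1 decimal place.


V = 98 / 3.6 = 27.2222 m/s
Block traversal time = 2070 / 27.2222 = 76.0408 s
Headway = 76.0408 + 17
Headway = 93.0 s

93.0


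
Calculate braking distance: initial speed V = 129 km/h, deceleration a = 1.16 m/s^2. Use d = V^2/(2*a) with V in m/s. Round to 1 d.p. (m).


Convert speed: V = 129 / 3.6 = 35.8333 m/s
V^2 = 1284.0278
d = 1284.0278 / (2 * 1.16)
d = 1284.0278 / 2.32
d = 553.5 m

553.5


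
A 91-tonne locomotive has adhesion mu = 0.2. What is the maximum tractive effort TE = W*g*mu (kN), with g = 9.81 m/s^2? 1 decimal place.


TE_max = W * g * mu
TE_max = 91 * 9.81 * 0.2
TE_max = 892.71 * 0.2
TE_max = 178.5 kN

178.5


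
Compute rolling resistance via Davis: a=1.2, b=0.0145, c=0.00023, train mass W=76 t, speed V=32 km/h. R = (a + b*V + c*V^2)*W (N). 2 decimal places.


b*V = 0.0145 * 32 = 0.464
c*V^2 = 0.00023 * 1024 = 0.23552
R_per_t = 1.2 + 0.464 + 0.23552 = 1.89952 N/t
R_total = 1.89952 * 76 = 144.36 N

144.36


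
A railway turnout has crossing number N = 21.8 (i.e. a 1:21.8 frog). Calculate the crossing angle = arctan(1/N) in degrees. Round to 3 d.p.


1/N = 1/21.8 = 0.045872
angle = arctan(0.045872) = 0.045839 rad
angle = 0.045839 * 180/pi = 2.626 degrees

2.626


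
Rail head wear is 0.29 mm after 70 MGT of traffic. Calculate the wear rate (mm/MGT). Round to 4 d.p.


Wear rate = total wear / cumulative tonnage
Rate = 0.29 / 70
Rate = 0.0041 mm/MGT

0.0041


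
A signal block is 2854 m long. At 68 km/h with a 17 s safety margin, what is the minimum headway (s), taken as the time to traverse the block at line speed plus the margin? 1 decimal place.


V = 68 / 3.6 = 18.8889 m/s
Block traversal time = 2854 / 18.8889 = 151.0941 s
Headway = 151.0941 + 17
Headway = 168.1 s

168.1


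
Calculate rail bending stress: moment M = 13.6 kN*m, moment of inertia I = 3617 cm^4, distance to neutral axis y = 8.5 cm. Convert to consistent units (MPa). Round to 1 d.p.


Convert units:
M = 13.6 kN*m = 13600000 N*mm
y = 8.5 cm = 85 mm
I = 3617 cm^4 = 36170000 mm^4
sigma = 13600000 * 85 / 36170000
sigma = 32.0 MPa

32.0


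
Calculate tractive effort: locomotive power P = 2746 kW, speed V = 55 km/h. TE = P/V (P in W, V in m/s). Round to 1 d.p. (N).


Convert: P = 2746 kW = 2746000 W
V = 55 / 3.6 = 15.2778 m/s
TE = 2746000 / 15.2778
TE = 179738.2 N

179738.2


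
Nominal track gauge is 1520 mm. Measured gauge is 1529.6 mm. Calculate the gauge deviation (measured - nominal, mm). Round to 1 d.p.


Deviation = measured - nominal
Deviation = 1529.6 - 1520
Deviation = 9.6 mm

9.6


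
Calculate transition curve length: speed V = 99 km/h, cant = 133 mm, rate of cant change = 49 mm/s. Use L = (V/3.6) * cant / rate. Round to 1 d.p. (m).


Convert speed: V = 99 / 3.6 = 27.5 m/s
L = 27.5 * 133 / 49
L = 3657.5 / 49
L = 74.6 m

74.6


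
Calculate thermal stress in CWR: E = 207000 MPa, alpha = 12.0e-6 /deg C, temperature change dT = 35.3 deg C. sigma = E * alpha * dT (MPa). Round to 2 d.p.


sigma = E * alpha * dT
sigma = 207000 * 12.0e-6 * 35.3
sigma = 2.484 * 35.3
sigma = 87.69 MPa

87.69


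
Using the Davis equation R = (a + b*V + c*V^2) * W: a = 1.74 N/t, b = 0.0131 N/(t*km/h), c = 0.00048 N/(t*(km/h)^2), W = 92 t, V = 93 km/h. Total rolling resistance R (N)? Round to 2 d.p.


b*V = 0.0131 * 93 = 1.2183
c*V^2 = 0.00048 * 8649 = 4.15152
R_per_t = 1.74 + 1.2183 + 4.15152 = 7.10982 N/t
R_total = 7.10982 * 92 = 654.10 N

654.10


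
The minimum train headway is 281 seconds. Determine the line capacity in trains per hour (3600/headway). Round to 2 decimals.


Capacity = 3600 / headway
Capacity = 3600 / 281
Capacity = 12.81 trains/hour

12.81


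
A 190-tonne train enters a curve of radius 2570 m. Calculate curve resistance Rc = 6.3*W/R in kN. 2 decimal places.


Rc = 6.3 * W / R
Rc = 6.3 * 190 / 2570
Rc = 1197.0 / 2570
Rc = 0.47 kN

0.47


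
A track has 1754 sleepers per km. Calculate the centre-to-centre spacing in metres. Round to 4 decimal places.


Spacing = 1000 m / number of sleepers
Spacing = 1000 / 1754
Spacing = 0.5701 m

0.5701


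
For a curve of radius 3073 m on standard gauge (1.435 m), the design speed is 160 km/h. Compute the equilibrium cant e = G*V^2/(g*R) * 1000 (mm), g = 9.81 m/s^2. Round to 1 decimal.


Convert speed: V = 160 / 3.6 = 44.4444 m/s
Apply formula: e = 1.435 * 44.4444^2 / (9.81 * 3073)
e = 1.435 * 1975.3086 / 30146.13
e = 0.094028 m = 94.0 mm

94.0


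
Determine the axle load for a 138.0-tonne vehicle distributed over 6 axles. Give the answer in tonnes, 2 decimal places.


Load per axle = total weight / number of axles
Load = 138.0 / 6
Load = 23.00 tonnes

23.00


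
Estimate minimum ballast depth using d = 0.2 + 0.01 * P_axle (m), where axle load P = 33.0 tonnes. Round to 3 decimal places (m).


d = 0.2 + 0.01 * 33.0
d = 0.2 + 0.33
d = 0.530 m

0.530


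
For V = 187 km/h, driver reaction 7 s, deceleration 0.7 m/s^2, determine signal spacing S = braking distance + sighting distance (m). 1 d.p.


V = 187 / 3.6 = 51.9444 m/s
Braking distance = 51.9444^2 / (2*0.7) = 1927.3038 m
Sighting distance = 51.9444 * 7 = 363.6111 m
S = 1927.3038 + 363.6111 = 2290.9 m

2290.9


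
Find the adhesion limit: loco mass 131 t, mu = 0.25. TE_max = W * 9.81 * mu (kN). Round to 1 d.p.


TE_max = W * g * mu
TE_max = 131 * 9.81 * 0.25
TE_max = 1285.11 * 0.25
TE_max = 321.3 kN

321.3


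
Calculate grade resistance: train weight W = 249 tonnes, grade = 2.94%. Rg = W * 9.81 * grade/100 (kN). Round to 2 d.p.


Rg = W * 9.81 * grade / 100
Rg = 249 * 9.81 * 2.94 / 100
Rg = 2442.69 * 0.0294
Rg = 71.82 kN

71.82


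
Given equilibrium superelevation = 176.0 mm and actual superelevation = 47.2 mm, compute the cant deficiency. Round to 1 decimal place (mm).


Cant deficiency = equilibrium cant - actual cant
CD = 176.0 - 47.2
CD = 128.8 mm

128.8


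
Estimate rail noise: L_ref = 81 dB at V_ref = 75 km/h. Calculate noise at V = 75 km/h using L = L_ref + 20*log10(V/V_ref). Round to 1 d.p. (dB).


V/V_ref = 75 / 75 = 1.0
log10(1.0) = 0.0
20 * 0.0 = 0.0
L = 81 + 0.0 = 81.0 dB

81.0


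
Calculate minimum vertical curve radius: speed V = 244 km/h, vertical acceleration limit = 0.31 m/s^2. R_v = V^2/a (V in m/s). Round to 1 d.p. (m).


Convert speed: V = 244 / 3.6 = 67.7778 m/s
V^2 = 4593.8272 m^2/s^2
R_v = 4593.8272 / 0.31
R_v = 14818.8 m

14818.8


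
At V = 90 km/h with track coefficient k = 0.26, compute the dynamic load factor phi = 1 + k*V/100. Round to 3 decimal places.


phi = 1 + k * V / 100
phi = 1 + 0.26 * 90 / 100
phi = 1 + 0.234
phi = 1.234

1.234


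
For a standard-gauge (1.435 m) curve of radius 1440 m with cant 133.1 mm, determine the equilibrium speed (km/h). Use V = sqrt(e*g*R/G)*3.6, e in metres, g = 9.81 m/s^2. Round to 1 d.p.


Convert cant: e = 133.1 mm = 0.1331 m
V_ms = sqrt(0.1331 * 9.81 * 1440 / 1.435)
V_ms = sqrt(1310.260516) = 36.1975 m/s
V = 36.1975 * 3.6 = 130.3 km/h

130.3


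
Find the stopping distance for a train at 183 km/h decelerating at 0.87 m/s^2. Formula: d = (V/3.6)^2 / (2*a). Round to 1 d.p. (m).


Convert speed: V = 183 / 3.6 = 50.8333 m/s
V^2 = 2584.0278
d = 2584.0278 / (2 * 0.87)
d = 2584.0278 / 1.74
d = 1485.1 m

1485.1


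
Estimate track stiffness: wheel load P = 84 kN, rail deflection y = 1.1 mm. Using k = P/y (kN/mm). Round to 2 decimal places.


Track stiffness k = P / y
k = 84 / 1.1
k = 76.36 kN/mm

76.36


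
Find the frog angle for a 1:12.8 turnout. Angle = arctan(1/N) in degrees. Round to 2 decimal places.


1/N = 1/12.8 = 0.078125
angle = arctan(0.078125) = 0.077967 rad
angle = 0.077967 * 180/pi = 4.47 degrees

4.47


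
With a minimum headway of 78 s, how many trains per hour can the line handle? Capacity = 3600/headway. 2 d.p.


Capacity = 3600 / headway
Capacity = 3600 / 78
Capacity = 46.15 trains/hour

46.15


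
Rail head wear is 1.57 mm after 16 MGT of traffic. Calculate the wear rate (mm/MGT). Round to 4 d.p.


Wear rate = total wear / cumulative tonnage
Rate = 1.57 / 16
Rate = 0.0981 mm/MGT

0.0981


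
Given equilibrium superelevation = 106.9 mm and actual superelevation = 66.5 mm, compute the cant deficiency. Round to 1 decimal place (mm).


Cant deficiency = equilibrium cant - actual cant
CD = 106.9 - 66.5
CD = 40.4 mm

40.4


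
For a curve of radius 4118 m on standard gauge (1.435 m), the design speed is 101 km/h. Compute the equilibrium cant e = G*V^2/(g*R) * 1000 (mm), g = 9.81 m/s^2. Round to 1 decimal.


Convert speed: V = 101 / 3.6 = 28.0556 m/s
Apply formula: e = 1.435 * 28.0556^2 / (9.81 * 4118)
e = 1.435 * 787.1142 / 40397.58
e = 0.02796 m = 28.0 mm

28.0


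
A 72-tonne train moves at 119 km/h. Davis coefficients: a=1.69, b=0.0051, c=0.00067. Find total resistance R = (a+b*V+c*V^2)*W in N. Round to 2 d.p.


b*V = 0.0051 * 119 = 0.6069
c*V^2 = 0.00067 * 14161 = 9.48787
R_per_t = 1.69 + 0.6069 + 9.48787 = 11.78477 N/t
R_total = 11.78477 * 72 = 848.50 N

848.50


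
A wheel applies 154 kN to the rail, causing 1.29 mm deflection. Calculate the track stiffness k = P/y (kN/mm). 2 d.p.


Track stiffness k = P / y
k = 154 / 1.29
k = 119.38 kN/mm

119.38


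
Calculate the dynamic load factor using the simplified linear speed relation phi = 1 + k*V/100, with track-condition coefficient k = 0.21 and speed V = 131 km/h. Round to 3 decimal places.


phi = 1 + k * V / 100
phi = 1 + 0.21 * 131 / 100
phi = 1 + 0.2751
phi = 1.275

1.275


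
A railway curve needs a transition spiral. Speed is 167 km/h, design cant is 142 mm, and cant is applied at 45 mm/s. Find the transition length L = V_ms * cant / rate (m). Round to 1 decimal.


Convert speed: V = 167 / 3.6 = 46.3889 m/s
L = 46.3889 * 142 / 45
L = 6587.2222 / 45
L = 146.4 m

146.4


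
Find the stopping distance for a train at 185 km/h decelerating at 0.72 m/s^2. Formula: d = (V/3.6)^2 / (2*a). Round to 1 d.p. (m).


Convert speed: V = 185 / 3.6 = 51.3889 m/s
V^2 = 2640.8179
d = 2640.8179 / (2 * 0.72)
d = 2640.8179 / 1.44
d = 1833.9 m

1833.9


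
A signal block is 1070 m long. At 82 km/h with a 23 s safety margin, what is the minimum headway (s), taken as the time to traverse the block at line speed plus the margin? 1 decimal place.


V = 82 / 3.6 = 22.7778 m/s
Block traversal time = 1070 / 22.7778 = 46.9756 s
Headway = 46.9756 + 23
Headway = 70.0 s

70.0


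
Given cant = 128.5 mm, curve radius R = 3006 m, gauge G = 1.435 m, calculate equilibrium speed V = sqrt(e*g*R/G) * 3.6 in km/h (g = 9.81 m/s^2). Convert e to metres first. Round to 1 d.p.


Convert cant: e = 128.5 mm = 0.1285 m
V_ms = sqrt(0.1285 * 9.81 * 3006 / 1.435)
V_ms = sqrt(2640.640077) = 51.3872 m/s
V = 51.3872 * 3.6 = 185.0 km/h

185.0


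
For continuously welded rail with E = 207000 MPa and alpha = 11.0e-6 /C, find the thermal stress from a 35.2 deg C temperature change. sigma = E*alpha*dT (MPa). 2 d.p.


sigma = E * alpha * dT
sigma = 207000 * 11.0e-6 * 35.2
sigma = 2.277 * 35.2
sigma = 80.15 MPa

80.15


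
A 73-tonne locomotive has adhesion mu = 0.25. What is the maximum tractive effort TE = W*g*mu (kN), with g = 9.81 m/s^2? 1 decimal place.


TE_max = W * g * mu
TE_max = 73 * 9.81 * 0.25
TE_max = 716.13 * 0.25
TE_max = 179.0 kN

179.0
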